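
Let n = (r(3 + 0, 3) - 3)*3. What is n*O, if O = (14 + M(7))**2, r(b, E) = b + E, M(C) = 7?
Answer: 3969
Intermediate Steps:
r(b, E) = E + b
O = 441 (O = (14 + 7)**2 = 21**2 = 441)
n = 9 (n = ((3 + (3 + 0)) - 3)*3 = ((3 + 3) - 3)*3 = (6 - 3)*3 = 3*3 = 9)
n*O = 9*441 = 3969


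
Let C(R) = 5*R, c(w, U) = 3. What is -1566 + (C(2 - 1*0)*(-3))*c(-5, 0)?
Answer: -1656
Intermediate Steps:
-1566 + (C(2 - 1*0)*(-3))*c(-5, 0) = -1566 + ((5*(2 - 1*0))*(-3))*3 = -1566 + ((5*(2 + 0))*(-3))*3 = -1566 + ((5*2)*(-3))*3 = -1566 + (10*(-3))*3 = -1566 - 30*3 = -1566 - 90 = -1656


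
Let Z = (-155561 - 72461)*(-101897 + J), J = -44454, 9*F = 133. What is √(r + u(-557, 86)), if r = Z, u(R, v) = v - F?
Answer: √300341230139/3 ≈ 1.8268e+5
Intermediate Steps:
F = 133/9 (F = (⅑)*133 = 133/9 ≈ 14.778)
u(R, v) = -133/9 + v (u(R, v) = v - 1*133/9 = v - 133/9 = -133/9 + v)
Z = 33371247722 (Z = (-155561 - 72461)*(-101897 - 44454) = -228022*(-146351) = 33371247722)
r = 33371247722
√(r + u(-557, 86)) = √(33371247722 + (-133/9 + 86)) = √(33371247722 + 641/9) = √(300341230139/9) = √300341230139/3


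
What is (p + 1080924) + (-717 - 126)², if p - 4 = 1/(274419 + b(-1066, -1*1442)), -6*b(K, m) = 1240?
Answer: 1473817528552/822637 ≈ 1.7916e+6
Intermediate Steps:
b(K, m) = -620/3 (b(K, m) = -⅙*1240 = -620/3)
p = 3290551/822637 (p = 4 + 1/(274419 - 620/3) = 4 + 1/(822637/3) = 4 + 3/822637 = 3290551/822637 ≈ 4.0000)
(p + 1080924) + (-717 - 126)² = (3290551/822637 + 1080924) + (-717 - 126)² = 889211367139/822637 + (-843)² = 889211367139/822637 + 710649 = 1473817528552/822637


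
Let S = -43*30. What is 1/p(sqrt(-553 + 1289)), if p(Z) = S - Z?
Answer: -645/831682 + sqrt(46)/415841 ≈ -0.00075923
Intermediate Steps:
S = -1290
p(Z) = -1290 - Z
1/p(sqrt(-553 + 1289)) = 1/(-1290 - sqrt(-553 + 1289)) = 1/(-1290 - sqrt(736)) = 1/(-1290 - 4*sqrt(46))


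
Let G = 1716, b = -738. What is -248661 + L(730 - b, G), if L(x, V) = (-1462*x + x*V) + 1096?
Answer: 125307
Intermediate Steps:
L(x, V) = 1096 - 1462*x + V*x (L(x, V) = (-1462*x + V*x) + 1096 = 1096 - 1462*x + V*x)
-248661 + L(730 - b, G) = -248661 + (1096 - 1462*(730 - 1*(-738)) + 1716*(730 - 1*(-738))) = -248661 + (1096 - 1462*(730 + 738) + 1716*(730 + 738)) = -248661 + (1096 - 1462*1468 + 1716*1468) = -248661 + (1096 - 2146216 + 2519088) = -248661 + 373968 = 125307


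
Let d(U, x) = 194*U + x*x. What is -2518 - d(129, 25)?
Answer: -28169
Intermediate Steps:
d(U, x) = x**2 + 194*U (d(U, x) = 194*U + x**2 = x**2 + 194*U)
-2518 - d(129, 25) = -2518 - (25**2 + 194*129) = -2518 - (625 + 25026) = -2518 - 1*25651 = -2518 - 25651 = -28169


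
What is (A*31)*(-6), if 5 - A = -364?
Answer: -68634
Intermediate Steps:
A = 369 (A = 5 - 1*(-364) = 5 + 364 = 369)
(A*31)*(-6) = (369*31)*(-6) = 11439*(-6) = -68634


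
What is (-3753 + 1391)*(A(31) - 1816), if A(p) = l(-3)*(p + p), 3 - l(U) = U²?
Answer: 5168056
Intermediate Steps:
l(U) = 3 - U²
A(p) = -12*p (A(p) = (3 - 1*(-3)²)*(p + p) = (3 - 1*9)*(2*p) = (3 - 9)*(2*p) = -12*p)
(-3753 + 1391)*(A(31) - 1816) = (-3753 + 1391)*(-12*31 - 1816) = -2362*(-372 - 1816) = -2362*(-2188) = 5168056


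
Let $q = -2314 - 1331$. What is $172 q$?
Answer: $-626940$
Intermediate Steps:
$q = -3645$ ($q = -2314 - 1331 = -3645$)
$172 q = 172 \left(-3645\right) = -626940$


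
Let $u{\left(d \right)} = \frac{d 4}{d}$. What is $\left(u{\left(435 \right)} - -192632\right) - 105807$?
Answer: $86829$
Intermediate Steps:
$u{\left(d \right)} = 4$ ($u{\left(d \right)} = \frac{4 d}{d} = 4$)
$\left(u{\left(435 \right)} - -192632\right) - 105807 = \left(4 - -192632\right) - 105807 = \left(4 + 192632\right) - 105807 = 192636 - 105807 = 86829$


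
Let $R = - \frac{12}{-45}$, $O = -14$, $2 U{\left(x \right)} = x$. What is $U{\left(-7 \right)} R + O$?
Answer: $- \frac{224}{15} \approx -14.933$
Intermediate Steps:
$U{\left(x \right)} = \frac{x}{2}$
$R = \frac{4}{15}$ ($R = \left(-12\right) \left(- \frac{1}{45}\right) = \frac{4}{15} \approx 0.26667$)
$U{\left(-7 \right)} R + O = \frac{1}{2} \left(-7\right) \frac{4}{15} - 14 = \left(- \frac{7}{2}\right) \frac{4}{15} - 14 = - \frac{14}{15} - 14 = - \frac{224}{15}$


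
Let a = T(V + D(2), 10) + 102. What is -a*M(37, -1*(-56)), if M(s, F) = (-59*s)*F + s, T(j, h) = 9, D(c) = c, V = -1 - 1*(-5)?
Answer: 13565421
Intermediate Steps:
V = 4 (V = -1 + 5 = 4)
M(s, F) = s - 59*F*s (M(s, F) = -59*F*s + s = s - 59*F*s)
a = 111 (a = 9 + 102 = 111)
-a*M(37, -1*(-56)) = -111*37*(1 - (-59)*(-56)) = -111*37*(1 - 59*56) = -111*37*(1 - 3304) = -111*37*(-3303) = -111*(-122211) = -1*(-13565421) = 13565421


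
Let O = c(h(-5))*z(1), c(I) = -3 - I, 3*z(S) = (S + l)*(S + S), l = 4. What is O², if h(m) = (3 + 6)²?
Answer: 78400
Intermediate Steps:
z(S) = 2*S*(4 + S)/3 (z(S) = ((S + 4)*(S + S))/3 = ((4 + S)*(2*S))/3 = (2*S*(4 + S))/3 = 2*S*(4 + S)/3)
h(m) = 81 (h(m) = 9² = 81)
O = -280 (O = (-3 - 1*81)*((⅔)*1*(4 + 1)) = (-3 - 81)*((⅔)*1*5) = -84*10/3 = -280)
O² = (-280)² = 78400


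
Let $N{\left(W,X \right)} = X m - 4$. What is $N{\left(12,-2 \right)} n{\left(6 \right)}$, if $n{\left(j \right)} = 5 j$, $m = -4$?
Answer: $120$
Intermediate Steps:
$N{\left(W,X \right)} = -4 - 4 X$ ($N{\left(W,X \right)} = X \left(-4\right) - 4 = - 4 X - 4 = -4 - 4 X$)
$N{\left(12,-2 \right)} n{\left(6 \right)} = \left(-4 - -8\right) 5 \cdot 6 = \left(-4 + 8\right) 30 = 4 \cdot 30 = 120$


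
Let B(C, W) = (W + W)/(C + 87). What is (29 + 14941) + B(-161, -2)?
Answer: 553892/37 ≈ 14970.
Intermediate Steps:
B(C, W) = 2*W/(87 + C) (B(C, W) = (2*W)/(87 + C) = 2*W/(87 + C))
(29 + 14941) + B(-161, -2) = (29 + 14941) + 2*(-2)/(87 - 161) = 14970 + 2*(-2)/(-74) = 14970 + 2*(-2)*(-1/74) = 14970 + 2/37 = 553892/37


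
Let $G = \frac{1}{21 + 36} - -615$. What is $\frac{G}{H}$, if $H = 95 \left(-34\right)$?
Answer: $- \frac{17528}{92055} \approx -0.19041$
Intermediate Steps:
$H = -3230$
$G = \frac{35056}{57}$ ($G = \frac{1}{57} + 615 = \frac{35056}{57} \approx 615.02$)
$\frac{G}{H} = \frac{35056}{57 \left(-3230\right)} = \frac{35056}{57} \left(- \frac{1}{3230}\right) = - \frac{17528}{92055}$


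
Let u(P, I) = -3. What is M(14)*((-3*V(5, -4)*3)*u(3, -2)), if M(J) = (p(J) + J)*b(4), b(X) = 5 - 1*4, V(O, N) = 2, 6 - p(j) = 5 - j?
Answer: 1566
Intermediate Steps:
p(j) = 1 + j (p(j) = 6 - (5 - j) = 6 + (-5 + j) = 1 + j)
b(X) = 1 (b(X) = 5 - 4 = 1)
M(J) = 1 + 2*J (M(J) = ((1 + J) + J)*1 = (1 + 2*J)*1 = 1 + 2*J)
M(14)*((-3*V(5, -4)*3)*u(3, -2)) = (1 + 2*14)*((-3*2*3)*(-3)) = (1 + 28)*(-6*3*(-3)) = 29*(-18*(-3)) = 29*54 = 1566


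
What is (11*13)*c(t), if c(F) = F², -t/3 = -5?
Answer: 32175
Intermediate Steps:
t = 15 (t = -3*(-5) = 15)
(11*13)*c(t) = (11*13)*15² = 143*225 = 32175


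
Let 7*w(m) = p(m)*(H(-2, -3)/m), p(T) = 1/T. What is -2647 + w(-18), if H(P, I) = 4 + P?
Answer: -3001697/1134 ≈ -2647.0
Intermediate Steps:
w(m) = 2/(7*m²) (w(m) = (((4 - 2)/m)/m)/7 = ((2/m)/m)/7 = (2/m²)/7 = 2/(7*m²))
-2647 + w(-18) = -2647 + (2/7)/(-18)² = -2647 + (2/7)*(1/324) = -2647 + 1/1134 = -3001697/1134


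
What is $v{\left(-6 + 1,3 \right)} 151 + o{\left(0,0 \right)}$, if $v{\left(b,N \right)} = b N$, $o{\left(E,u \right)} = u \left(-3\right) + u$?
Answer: $-2265$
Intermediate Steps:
$o{\left(E,u \right)} = - 2 u$ ($o{\left(E,u \right)} = - 3 u + u = - 2 u$)
$v{\left(b,N \right)} = N b$
$v{\left(-6 + 1,3 \right)} 151 + o{\left(0,0 \right)} = 3 \left(-6 + 1\right) 151 - 0 = 3 \left(-5\right) 151 + 0 = \left(-15\right) 151 + 0 = -2265 + 0 = -2265$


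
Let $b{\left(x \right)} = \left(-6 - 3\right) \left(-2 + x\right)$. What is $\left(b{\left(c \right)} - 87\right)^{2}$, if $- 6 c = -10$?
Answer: $7056$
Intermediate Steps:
$c = \frac{5}{3}$ ($c = \left(- \frac{1}{6}\right) \left(-10\right) = \frac{5}{3} \approx 1.6667$)
$b{\left(x \right)} = 18 - 9 x$ ($b{\left(x \right)} = - 9 \left(-2 + x\right) = 18 - 9 x$)
$\left(b{\left(c \right)} - 87\right)^{2} = \left(\left(18 - 15\right) - 87\right)^{2} = \left(3 - 87\right)^{2} = \left(-84\right)^{2} = 7056$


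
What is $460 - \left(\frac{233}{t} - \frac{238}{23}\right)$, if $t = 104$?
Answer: $\frac{1119713}{2392} \approx 468.11$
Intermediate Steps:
$460 - \left(\frac{233}{t} - \frac{238}{23}\right) = 460 - \left(\frac{233}{104} - \frac{238}{23}\right) = 460 - - \frac{19393}{2392} = 460 + \frac{19393}{2392} = \frac{1119713}{2392}$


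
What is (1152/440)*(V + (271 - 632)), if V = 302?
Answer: -8496/55 ≈ -154.47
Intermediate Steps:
(1152/440)*(V + (271 - 632)) = (1152/440)*(302 + (271 - 632)) = (1152*(1/440))*(302 - 361) = (144/55)*(-59) = -8496/55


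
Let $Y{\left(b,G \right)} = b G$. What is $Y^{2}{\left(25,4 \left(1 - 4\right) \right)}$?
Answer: $90000$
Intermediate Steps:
$Y{\left(b,G \right)} = G b$
$Y^{2}{\left(25,4 \left(1 - 4\right) \right)} = \left(4 \left(1 - 4\right) 25\right)^{2} = \left(4 \left(-3\right) 25\right)^{2} = \left(\left(-12\right) 25\right)^{2} = \left(-300\right)^{2} = 90000$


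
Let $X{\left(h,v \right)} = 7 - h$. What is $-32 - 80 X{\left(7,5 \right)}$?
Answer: $-32$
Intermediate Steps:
$-32 - 80 X{\left(7,5 \right)} = -32 - 80 \left(7 - 7\right) = -32 - 0 = -32 + 0 = -32$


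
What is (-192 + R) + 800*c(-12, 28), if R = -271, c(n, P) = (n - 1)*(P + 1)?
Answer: -302063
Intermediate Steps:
c(n, P) = (1 + P)*(-1 + n) (c(n, P) = (-1 + n)*(1 + P) = (1 + P)*(-1 + n))
(-192 + R) + 800*c(-12, 28) = (-192 - 271) + 800*(-1 - 12 - 1*28 + 28*(-12)) = -463 + 800*(-1 - 12 - 28 - 336) = -463 + 800*(-377) = -463 - 301600 = -302063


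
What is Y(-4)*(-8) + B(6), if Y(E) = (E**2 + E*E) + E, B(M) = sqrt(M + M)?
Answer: -224 + 2*sqrt(3) ≈ -220.54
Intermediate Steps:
B(M) = sqrt(2)*sqrt(M) (B(M) = sqrt(2*M) = sqrt(2)*sqrt(M))
Y(E) = E + 2*E**2 (Y(E) = (E**2 + E**2) + E = 2*E**2 + E = E + 2*E**2)
Y(-4)*(-8) + B(6) = -4*(1 + 2*(-4))*(-8) + sqrt(2)*sqrt(6) = -4*(1 - 8)*(-8) + 2*sqrt(3) = -4*(-7)*(-8) + 2*sqrt(3) = 28*(-8) + 2*sqrt(3) = -224 + 2*sqrt(3)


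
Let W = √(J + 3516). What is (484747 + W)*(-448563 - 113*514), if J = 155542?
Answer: -245594643815 - 506645*√159058 ≈ -2.4580e+11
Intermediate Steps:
W = √159058 (W = √(155542 + 3516) = √159058 ≈ 398.82)
(484747 + W)*(-448563 - 113*514) = (484747 + √159058)*(-448563 - 113*514) = (484747 + √159058)*(-448563 - 58082) = (484747 + √159058)*(-506645) = -245594643815 - 506645*√159058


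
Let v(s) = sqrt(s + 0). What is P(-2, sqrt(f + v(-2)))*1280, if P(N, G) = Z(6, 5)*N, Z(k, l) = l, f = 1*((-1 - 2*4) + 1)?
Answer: -12800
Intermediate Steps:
v(s) = sqrt(s)
f = -8 (f = 1*((-1 - 8) + 1) = 1*(-9 + 1) = 1*(-8) = -8)
P(N, G) = 5*N
P(-2, sqrt(f + v(-2)))*1280 = (5*(-2))*1280 = -10*1280 = -12800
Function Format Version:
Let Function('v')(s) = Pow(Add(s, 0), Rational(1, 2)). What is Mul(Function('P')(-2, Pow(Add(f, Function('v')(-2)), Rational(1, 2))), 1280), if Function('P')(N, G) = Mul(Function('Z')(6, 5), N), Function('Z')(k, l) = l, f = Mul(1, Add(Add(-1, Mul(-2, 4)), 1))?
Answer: -12800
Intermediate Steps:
Function('v')(s) = Pow(s, Rational(1, 2))
f = -8 (f = Mul(1, Add(Add(-1, -8), 1)) = Mul(1, Add(-9, 1)) = Mul(1, -8) = -8)
Function('P')(N, G) = Mul(5, N)
Mul(Function('P')(-2, Pow(Add(f, Function('v')(-2)), Rational(1, 2))), 1280) = Mul(Mul(5, -2), 1280) = Mul(-10, 1280) = -12800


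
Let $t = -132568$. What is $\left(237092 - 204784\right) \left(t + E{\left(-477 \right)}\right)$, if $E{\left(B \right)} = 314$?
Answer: $-4272862232$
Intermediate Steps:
$\left(237092 - 204784\right) \left(t + E{\left(-477 \right)}\right) = \left(237092 - 204784\right) \left(-132568 + 314\right) = 32308 \left(-132254\right) = -4272862232$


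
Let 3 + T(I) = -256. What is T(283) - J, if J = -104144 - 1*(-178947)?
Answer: -75062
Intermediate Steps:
J = 74803 (J = -104144 + 178947 = 74803)
T(I) = -259 (T(I) = -3 - 256 = -259)
T(283) - J = -259 - 1*74803 = -259 - 74803 = -75062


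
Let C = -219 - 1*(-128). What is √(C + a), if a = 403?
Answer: 2*√78 ≈ 17.664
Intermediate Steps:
C = -91 (C = -219 + 128 = -91)
√(C + a) = √(-91 + 403) = √312 = 2*√78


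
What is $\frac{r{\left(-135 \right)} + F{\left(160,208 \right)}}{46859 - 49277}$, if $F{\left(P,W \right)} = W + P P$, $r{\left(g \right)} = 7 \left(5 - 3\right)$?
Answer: $- \frac{12911}{1209} \approx -10.679$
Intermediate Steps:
$r{\left(g \right)} = 14$ ($r{\left(g \right)} = 7 \cdot 2 = 14$)
$F{\left(P,W \right)} = W + P^{2}$
$\frac{r{\left(-135 \right)} + F{\left(160,208 \right)}}{46859 - 49277} = \frac{14 + \left(208 + 160^{2}\right)}{46859 - 49277} = \frac{14 + \left(208 + 25600\right)}{-2418} = \left(14 + 25808\right) \left(- \frac{1}{2418}\right) = 25822 \left(- \frac{1}{2418}\right) = - \frac{12911}{1209}$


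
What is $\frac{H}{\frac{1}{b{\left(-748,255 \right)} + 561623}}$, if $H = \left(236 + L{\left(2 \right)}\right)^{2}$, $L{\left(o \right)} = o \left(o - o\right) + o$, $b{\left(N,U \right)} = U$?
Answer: $31827017432$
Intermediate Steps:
$L{\left(o \right)} = o$ ($L{\left(o \right)} = o 0 + o = 0 + o = o$)
$H = 56644$ ($H = \left(236 + 2\right)^{2} = 238^{2} = 56644$)
$\frac{H}{\frac{1}{b{\left(-748,255 \right)} + 561623}} = \frac{56644}{\frac{1}{255 + 561623}} = \frac{56644}{\frac{1}{561878}} = 56644 \frac{1}{\frac{1}{561878}} = 56644 \cdot 561878 = 31827017432$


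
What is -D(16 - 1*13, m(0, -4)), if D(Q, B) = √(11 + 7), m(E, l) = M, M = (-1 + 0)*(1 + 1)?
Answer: -3*√2 ≈ -4.2426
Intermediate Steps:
M = -2 (M = -1*2 = -2)
m(E, l) = -2
D(Q, B) = 3*√2 (D(Q, B) = √18 = 3*√2)
-D(16 - 1*13, m(0, -4)) = -3*√2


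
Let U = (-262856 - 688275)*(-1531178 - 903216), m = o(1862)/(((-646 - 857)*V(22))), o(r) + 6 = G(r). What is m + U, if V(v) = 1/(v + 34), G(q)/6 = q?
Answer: 1160029227198182/501 ≈ 2.3154e+12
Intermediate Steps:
G(q) = 6*q
V(v) = 1/(34 + v)
o(r) = -6 + 6*r
m = -208432/501 (m = (-6 + 6*1862)/(((-646 - 857)/(34 + 22))) = (-6 + 11172)/((-1503/56)) = 11166/((-1503*1/56)) = 11166/(-1503/56) = 11166*(-56/1503) = -208432/501 ≈ -416.03)
U = 2315427599614 (U = -951131*(-2434394) = 2315427599614)
m + U = -208432/501 + 2315427599614 = 1160029227198182/501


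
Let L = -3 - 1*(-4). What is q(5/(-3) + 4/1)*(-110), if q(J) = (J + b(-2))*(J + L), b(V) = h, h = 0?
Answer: -7700/9 ≈ -855.56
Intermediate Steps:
b(V) = 0
L = 1 (L = -3 + 4 = 1)
q(J) = J*(1 + J) (q(J) = (J + 0)*(J + 1) = J*(1 + J))
q(5/(-3) + 4/1)*(-110) = ((5/(-3) + 4/1)*(1 + (5/(-3) + 4/1)))*(-110) = ((5*(-⅓) + 4*1)*(1 + (5*(-⅓) + 4*1)))*(-110) = ((-5/3 + 4)*(1 + (-5/3 + 4)))*(-110) = (7*(1 + 7/3)/3)*(-110) = ((7/3)*(10/3))*(-110) = (70/9)*(-110) = -7700/9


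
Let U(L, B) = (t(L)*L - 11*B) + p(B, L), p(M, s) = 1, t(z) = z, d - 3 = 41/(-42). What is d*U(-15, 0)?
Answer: 9605/21 ≈ 457.38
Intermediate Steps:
d = 85/42 (d = 3 + 41/(-42) = 3 + 41*(-1/42) = 3 - 41/42 = 85/42 ≈ 2.0238)
U(L, B) = 1 + L² - 11*B (U(L, B) = (L*L - 11*B) + 1 = (L² - 11*B) + 1 = 1 + L² - 11*B)
d*U(-15, 0) = 85*(1 + (-15)² - 11*0)/42 = 85*(1 + 225 + 0)/42 = (85/42)*226 = 9605/21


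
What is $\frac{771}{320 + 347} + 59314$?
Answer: $\frac{39563209}{667} \approx 59315.0$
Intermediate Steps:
$\frac{771}{320 + 347} + 59314 = \frac{771}{667} + 59314 = \frac{39563209}{667}$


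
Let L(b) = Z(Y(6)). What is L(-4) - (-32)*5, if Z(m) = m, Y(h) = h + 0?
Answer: 166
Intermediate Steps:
Y(h) = h
L(b) = 6
L(-4) - (-32)*5 = 6 - (-32)*5 = 6 - 1*(-160) = 6 + 160 = 166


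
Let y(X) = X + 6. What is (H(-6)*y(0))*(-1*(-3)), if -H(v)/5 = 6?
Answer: -540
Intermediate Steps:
y(X) = 6 + X
H(v) = -30 (H(v) = -5*6 = -30)
(H(-6)*y(0))*(-1*(-3)) = (-30*(6 + 0))*(-1*(-3)) = -30*6*3 = -180*3 = -540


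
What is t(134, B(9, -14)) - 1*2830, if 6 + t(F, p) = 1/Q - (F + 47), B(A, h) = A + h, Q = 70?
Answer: -211189/70 ≈ -3017.0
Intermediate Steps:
t(F, p) = -3709/70 - F (t(F, p) = -6 + (1/70 - (F + 47)) = -6 + (1/70 - (47 + F)) = -6 + (1/70 + (-47 - F)) = -6 + (-3289/70 - F) = -3709/70 - F)
t(134, B(9, -14)) - 1*2830 = (-3709/70 - 1*134) - 1*2830 = (-3709/70 - 134) - 2830 = -13089/70 - 2830 = -211189/70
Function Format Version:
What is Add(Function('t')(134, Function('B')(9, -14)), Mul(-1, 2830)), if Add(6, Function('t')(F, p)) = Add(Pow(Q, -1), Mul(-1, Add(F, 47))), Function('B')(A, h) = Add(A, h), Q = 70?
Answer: Rational(-211189, 70) ≈ -3017.0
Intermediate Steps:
Function('t')(F, p) = Add(Rational(-3709, 70), Mul(-1, F)) (Function('t')(F, p) = Add(-6, Add(Pow(70, -1), Mul(-1, Add(F, 47)))) = Add(-6, Add(Rational(1, 70), Mul(-1, Add(47, F)))) = Add(-6, Add(Rational(1, 70), Add(-47, Mul(-1, F)))) = Add(-6, Add(Rational(-3289, 70), Mul(-1, F))) = Add(Rational(-3709, 70), Mul(-1, F)))
Add(Function('t')(134, Function('B')(9, -14)), Mul(-1, 2830)) = Add(Add(Rational(-3709, 70), Mul(-1, 134)), Mul(-1, 2830)) = Add(Add(Rational(-3709, 70), -134), -2830) = Add(Rational(-13089, 70), -2830) = Rational(-211189, 70)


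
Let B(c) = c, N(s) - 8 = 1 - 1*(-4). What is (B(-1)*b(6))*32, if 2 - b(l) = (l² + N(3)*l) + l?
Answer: 3776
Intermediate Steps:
N(s) = 13 (N(s) = 8 + (1 - 1*(-4)) = 8 + (1 + 4) = 8 + 5 = 13)
b(l) = 2 - l² - 14*l (b(l) = 2 - ((l² + 13*l) + l) = 2 - (l² + 14*l) = 2 + (-l² - 14*l) = 2 - l² - 14*l)
(B(-1)*b(6))*32 = -(2 - 1*6² - 14*6)*32 = -(2 - 1*36 - 84)*32 = -(2 - 36 - 84)*32 = -1*(-118)*32 = 118*32 = 3776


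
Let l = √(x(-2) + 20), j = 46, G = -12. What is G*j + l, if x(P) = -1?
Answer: -552 + √19 ≈ -547.64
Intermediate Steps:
l = √19 (l = √(-1 + 20) = √19 ≈ 4.3589)
G*j + l = -12*46 + √19 = -552 + √19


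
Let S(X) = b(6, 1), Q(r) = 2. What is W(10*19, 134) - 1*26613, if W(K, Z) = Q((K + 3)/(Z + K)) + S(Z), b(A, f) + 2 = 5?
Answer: -26608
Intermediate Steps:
b(A, f) = 3 (b(A, f) = -2 + 5 = 3)
S(X) = 3
W(K, Z) = 5 (W(K, Z) = 2 + 3 = 5)
W(10*19, 134) - 1*26613 = 5 - 1*26613 = 5 - 26613 = -26608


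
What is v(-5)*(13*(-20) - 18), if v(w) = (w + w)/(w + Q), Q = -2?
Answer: -2780/7 ≈ -397.14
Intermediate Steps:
v(w) = 2*w/(-2 + w) (v(w) = (w + w)/(w - 2) = (2*w)/(-2 + w) = 2*w/(-2 + w))
v(-5)*(13*(-20) - 18) = (2*(-5)/(-2 - 5))*(13*(-20) - 18) = (2*(-5)/(-7))*(-260 - 18) = (2*(-5)*(-⅐))*(-278) = (10/7)*(-278) = -2780/7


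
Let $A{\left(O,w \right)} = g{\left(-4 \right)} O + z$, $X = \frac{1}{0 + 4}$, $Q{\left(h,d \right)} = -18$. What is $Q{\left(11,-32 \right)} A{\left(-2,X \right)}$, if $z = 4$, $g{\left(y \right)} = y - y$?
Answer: $-72$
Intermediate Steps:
$g{\left(y \right)} = 0$
$X = \frac{1}{4} \approx 0.25$
$A{\left(O,w \right)} = 4$ ($A{\left(O,w \right)} = 0 O + 4 = 0 + 4 = 4$)
$Q{\left(11,-32 \right)} A{\left(-2,X \right)} = \left(-18\right) 4 = -72$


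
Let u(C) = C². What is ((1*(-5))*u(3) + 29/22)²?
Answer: 923521/484 ≈ 1908.1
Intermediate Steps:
((1*(-5))*u(3) + 29/22)² = ((1*(-5))*3² + 29/22)² = (-5*9 + 29*(1/22))² = (-45 + 29/22)² = (-961/22)² = 923521/484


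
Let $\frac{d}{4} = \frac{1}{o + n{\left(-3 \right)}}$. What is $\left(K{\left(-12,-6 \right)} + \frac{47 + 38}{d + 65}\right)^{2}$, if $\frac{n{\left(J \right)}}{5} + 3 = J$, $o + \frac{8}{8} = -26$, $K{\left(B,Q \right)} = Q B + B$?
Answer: $\frac{51485879025}{13697401} \approx 3758.8$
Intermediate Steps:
$K{\left(B,Q \right)} = B + B Q$ ($K{\left(B,Q \right)} = B Q + B = B + B Q$)
$o = -27$ ($o = -1 - 26 = -27$)
$n{\left(J \right)} = -15 + 5 J$
$d = - \frac{4}{57}$ ($d = \frac{4}{-27 + \left(-15 + 5 \left(-3\right)\right)} = \frac{4}{-27 - 30} = \frac{4}{-57} = 4 \left(- \frac{1}{57}\right) = - \frac{4}{57} \approx -0.070175$)
$\left(K{\left(-12,-6 \right)} + \frac{47 + 38}{d + 65}\right)^{2} = \left(- 12 \left(1 - 6\right) + \frac{47 + 38}{- \frac{4}{57} + 65}\right)^{2} = \left(\left(-12\right) \left(-5\right) + \frac{85}{\frac{3701}{57}}\right)^{2} = \left(60 + 85 \cdot \frac{57}{3701}\right)^{2} = \left(60 + \frac{4845}{3701}\right)^{2} = \left(\frac{226905}{3701}\right)^{2} = \frac{51485879025}{13697401}$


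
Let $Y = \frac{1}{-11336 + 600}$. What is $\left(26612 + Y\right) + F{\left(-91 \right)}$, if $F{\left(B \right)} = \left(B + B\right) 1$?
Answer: $\frac{283752479}{10736} \approx 26430.0$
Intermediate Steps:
$F{\left(B \right)} = 2 B$ ($F{\left(B \right)} = 2 B 1 = 2 B$)
$Y = - \frac{1}{10736}$ ($Y = \frac{1}{-10736} = - \frac{1}{10736} \approx -9.3145 \cdot 10^{-5}$)
$\left(26612 + Y\right) + F{\left(-91 \right)} = \left(26612 - \frac{1}{10736}\right) + 2 \left(-91\right) = \frac{285706431}{10736} - 182 = \frac{283752479}{10736}$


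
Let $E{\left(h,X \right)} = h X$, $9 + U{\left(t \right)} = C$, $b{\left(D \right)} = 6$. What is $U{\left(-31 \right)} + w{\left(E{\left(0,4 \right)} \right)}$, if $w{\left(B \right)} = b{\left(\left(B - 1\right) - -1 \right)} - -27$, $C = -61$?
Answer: $-37$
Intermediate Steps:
$U{\left(t \right)} = -70$ ($U{\left(t \right)} = -9 - 61 = -70$)
$E{\left(h,X \right)} = X h$
$w{\left(B \right)} = 33$ ($w{\left(B \right)} = 6 - -27 = 6 + 27 = 33$)
$U{\left(-31 \right)} + w{\left(E{\left(0,4 \right)} \right)} = -70 + 33 = -37$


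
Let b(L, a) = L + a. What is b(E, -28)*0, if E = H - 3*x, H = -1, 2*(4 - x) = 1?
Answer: 0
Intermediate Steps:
x = 7/2 (x = 4 - ½*1 = 4 - ½ = 7/2 ≈ 3.5000)
E = -23/2 (E = -1 - 3*7/2 = -1 - 21/2 = -23/2 ≈ -11.500)
b(E, -28)*0 = (-23/2 - 28)*0 = -79/2*0 = 0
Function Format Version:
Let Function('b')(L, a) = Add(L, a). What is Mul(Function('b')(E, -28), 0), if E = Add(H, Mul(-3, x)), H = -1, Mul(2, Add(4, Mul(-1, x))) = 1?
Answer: 0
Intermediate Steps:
x = Rational(7, 2) (x = Add(4, Mul(Rational(-1, 2), 1)) = Add(4, Rational(-1, 2)) = Rational(7, 2) ≈ 3.5000)
E = Rational(-23, 2) (E = Add(-1, Mul(-3, Rational(7, 2))) = Add(-1, Rational(-21, 2)) = Rational(-23, 2) ≈ -11.500)
Mul(Function('b')(E, -28), 0) = Mul(Add(Rational(-23, 2), -28), 0) = Mul(Rational(-79, 2), 0) = 0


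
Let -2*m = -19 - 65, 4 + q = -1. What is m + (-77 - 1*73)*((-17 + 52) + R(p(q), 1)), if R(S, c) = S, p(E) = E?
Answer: -4458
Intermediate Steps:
q = -5 (q = -4 - 1 = -5)
m = 42 (m = -(-19 - 65)/2 = -½*(-84) = 42)
m + (-77 - 1*73)*((-17 + 52) + R(p(q), 1)) = 42 + (-77 - 1*73)*((-17 + 52) - 5) = 42 + (-77 - 73)*(35 - 5) = 42 - 150*30 = 42 - 4500 = -4458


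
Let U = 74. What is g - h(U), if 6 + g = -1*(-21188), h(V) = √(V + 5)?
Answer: 21182 - √79 ≈ 21173.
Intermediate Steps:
h(V) = √(5 + V)
g = 21182 (g = -6 - 1*(-21188) = -6 + 21188 = 21182)
g - h(U) = 21182 - √(5 + 74) = 21182 - √79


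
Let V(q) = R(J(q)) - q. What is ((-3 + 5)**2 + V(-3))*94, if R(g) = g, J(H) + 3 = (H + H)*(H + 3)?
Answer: 376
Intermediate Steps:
J(H) = -3 + 2*H*(3 + H) (J(H) = -3 + (H + H)*(H + 3) = -3 + (2*H)*(3 + H) = -3 + 2*H*(3 + H))
V(q) = -3 + 2*q**2 + 5*q (V(q) = (-3 + 2*q**2 + 6*q) - q = -3 + 2*q**2 + 5*q)
((-3 + 5)**2 + V(-3))*94 = ((-3 + 5)**2 + (-3 + 2*(-3)**2 + 5*(-3)))*94 = (2**2 + (-3 + 2*9 - 15))*94 = (4 + (-3 + 18 - 15))*94 = (4 + 0)*94 = 4*94 = 376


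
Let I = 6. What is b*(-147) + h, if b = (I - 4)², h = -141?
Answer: -729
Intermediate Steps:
b = 4 (b = (6 - 4)² = 2² = 4)
b*(-147) + h = 4*(-147) - 141 = -588 - 141 = -729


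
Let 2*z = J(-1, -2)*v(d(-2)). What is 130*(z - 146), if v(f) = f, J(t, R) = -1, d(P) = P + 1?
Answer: -18915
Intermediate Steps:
d(P) = 1 + P
z = ½ (z = (-(1 - 2))/2 = (-1*(-1))/2 = (½)*1 = ½ ≈ 0.50000)
130*(z - 146) = 130*(½ - 146) = 130*(-291/2) = -18915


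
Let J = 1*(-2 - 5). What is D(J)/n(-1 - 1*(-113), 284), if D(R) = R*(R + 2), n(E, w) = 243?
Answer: 35/243 ≈ 0.14403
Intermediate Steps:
J = -7 (J = 1*(-7) = -7)
D(R) = R*(2 + R)
D(J)/n(-1 - 1*(-113), 284) = -7*(2 - 7)/243 = -7*(-5)*(1/243) = 35*(1/243) = 35/243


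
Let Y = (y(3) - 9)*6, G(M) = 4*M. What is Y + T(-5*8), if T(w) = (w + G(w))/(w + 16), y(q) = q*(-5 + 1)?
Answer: -353/3 ≈ -117.67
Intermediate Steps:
y(q) = -4*q (y(q) = q*(-4) = -4*q)
Y = -126 (Y = (-4*3 - 9)*6 = (-12 - 9)*6 = -21*6 = -126)
T(w) = 5*w/(16 + w) (T(w) = (w + 4*w)/(w + 16) = (5*w)/(16 + w) = 5*w/(16 + w))
Y + T(-5*8) = -126 + 5*(-5*8)/(16 - 5*8) = -126 + 5*(-40)/(16 - 40) = -126 + 5*(-40)/(-24) = -126 + 5*(-40)*(-1/24) = -126 + 25/3 = -353/3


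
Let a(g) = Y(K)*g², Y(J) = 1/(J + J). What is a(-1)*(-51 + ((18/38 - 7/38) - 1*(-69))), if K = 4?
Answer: 695/304 ≈ 2.2862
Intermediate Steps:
Y(J) = 1/(2*J)
a(g) = g²/8 (a(g) = ((½)/4)*g² = ((½)*(¼))*g² = g²/8)
a(-1)*(-51 + ((18/38 - 7/38) - 1*(-69))) = ((⅛)*(-1)²)*(-51 + ((18/38 - 7/38) - 1*(-69))) = ((⅛)*1)*(-51 + ((18*(1/38) - 7*1/38) + 69)) = (-51 + ((9/19 - 7/38) + 69))/8 = (-51 + (11/38 + 69))/8 = (-51 + 2633/38)/8 = (⅛)*(695/38) = 695/304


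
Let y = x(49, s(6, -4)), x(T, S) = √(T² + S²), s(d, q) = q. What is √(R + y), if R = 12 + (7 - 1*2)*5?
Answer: √(37 + √2417) ≈ 9.2824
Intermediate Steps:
R = 37 (R = 12 + (7 - 2)*5 = 12 + 5*5 = 12 + 25 = 37)
x(T, S) = √(S² + T²)
y = √2417 (y = √((-4)² + 49²) = √(16 + 2401) = √2417 ≈ 49.163)
√(R + y) = √(37 + √2417)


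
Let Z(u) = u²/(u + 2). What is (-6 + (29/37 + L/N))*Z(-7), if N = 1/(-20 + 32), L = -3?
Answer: 14945/37 ≈ 403.92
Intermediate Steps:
Z(u) = u²/(2 + u)
N = 1/12 ≈ 0.083333
(-6 + (29/37 + L/N))*Z(-7) = (-6 + (29/37 - 3/1/12))*((-7)²/(2 - 7)) = (-6 + (29*(1/37) - 3*12))*(49/(-5)) = (-6 + (29/37 - 36))*(49*(-⅕)) = (-6 - 1303/37)*(-49/5) = -1525/37*(-49/5) = 14945/37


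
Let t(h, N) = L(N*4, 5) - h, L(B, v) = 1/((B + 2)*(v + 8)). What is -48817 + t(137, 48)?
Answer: -123461987/2522 ≈ -48954.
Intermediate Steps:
L(B, v) = 1/((2 + B)*(8 + v))
t(h, N) = 1/(26 + 52*N) - h (t(h, N) = 1/(16 + 2*5 + 8*(N*4) + (N*4)*5) - h = 1/(16 + 10 + 8*(4*N) + (4*N)*5) - h = 1/(16 + 10 + 32*N + 20*N) - h = 1/(26 + 52*N) - h)
-48817 + t(137, 48) = -48817 + (1 - 26*137*(1 + 2*48))/(26*(1 + 2*48)) = -48817 + (1 - 26*137*(1 + 96))/(26*(1 + 96)) = -48817 + (1/26)*(1 - 26*137*97)/97 = -48817 + (1/26)*(1/97)*(1 - 345514) = -48817 + (1/26)*(1/97)*(-345513) = -48817 - 345513/2522 = -123461987/2522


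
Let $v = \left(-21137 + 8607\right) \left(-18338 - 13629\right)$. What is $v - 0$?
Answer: $400546510$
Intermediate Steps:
$v = 400546510$ ($v = \left(-12530\right) \left(-31967\right) = 400546510$)
$v - 0 = 400546510 - 0 = 400546510 + 0 = 400546510$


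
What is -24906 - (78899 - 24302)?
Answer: -79503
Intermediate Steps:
-24906 - (78899 - 24302) = -24906 - 1*54597 = -24906 - 54597 = -79503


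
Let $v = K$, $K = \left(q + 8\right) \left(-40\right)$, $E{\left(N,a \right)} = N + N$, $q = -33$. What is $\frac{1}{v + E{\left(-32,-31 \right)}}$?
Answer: $\frac{1}{936} \approx 0.0010684$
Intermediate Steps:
$E{\left(N,a \right)} = 2 N$
$K = 1000$ ($K = \left(-33 + 8\right) \left(-40\right) = \left(-25\right) \left(-40\right) = 1000$)
$v = 1000$
$\frac{1}{v + E{\left(-32,-31 \right)}} = \frac{1}{1000 + 2 \left(-32\right)} = \frac{1}{1000 - 64} = \frac{1}{936}$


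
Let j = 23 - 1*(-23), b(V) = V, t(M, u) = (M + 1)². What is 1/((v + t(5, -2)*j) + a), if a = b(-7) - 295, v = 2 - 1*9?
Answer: 1/1347 ≈ 0.00074239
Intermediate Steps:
t(M, u) = (1 + M)²
v = -7 (v = 2 - 9 = -7)
j = 46 (j = 23 + 23 = 46)
a = -302 (a = -7 - 295 = -302)
1/((v + t(5, -2)*j) + a) = 1/((-7 + (1 + 5)²*46) - 302) = 1/((-7 + 6²*46) - 302) = 1/((-7 + 36*46) - 302) = 1/((-7 + 1656) - 302) = 1/(1649 - 302) = 1/1347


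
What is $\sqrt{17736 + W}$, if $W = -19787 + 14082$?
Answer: $\sqrt{12031} \approx 109.69$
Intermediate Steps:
$W = -5705$
$\sqrt{17736 + W} = \sqrt{17736 - 5705} = \sqrt{12031}$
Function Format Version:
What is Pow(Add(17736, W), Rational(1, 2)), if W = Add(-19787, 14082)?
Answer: Pow(12031, Rational(1, 2)) ≈ 109.69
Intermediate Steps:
W = -5705
Pow(Add(17736, W), Rational(1, 2)) = Pow(Add(17736, -5705), Rational(1, 2)) = Pow(12031, Rational(1, 2))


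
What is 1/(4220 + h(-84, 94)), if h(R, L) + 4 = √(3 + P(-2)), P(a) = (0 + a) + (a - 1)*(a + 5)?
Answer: 527/2221833 - I*√2/8887332 ≈ 0.00023719 - 1.5913e-7*I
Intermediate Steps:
P(a) = a + (-1 + a)*(5 + a)
h(R, L) = -4 + 2*I*√2 (h(R, L) = -4 + √(3 + (-5 + (-2)² + 5*(-2))) = -4 + √(3 + (-5 + 4 - 10)) = -4 + √(3 - 11) = -4 + √(-8) = -4 + 2*I*√2)
1/(4220 + h(-84, 94)) = 1/(4220 + (-4 + 2*I*√2)) = 1/(4216 + 2*I*√2)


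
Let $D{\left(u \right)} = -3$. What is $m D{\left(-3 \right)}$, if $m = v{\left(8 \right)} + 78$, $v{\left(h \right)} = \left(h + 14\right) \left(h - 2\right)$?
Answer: $-630$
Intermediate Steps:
$v{\left(h \right)} = \left(-2 + h\right) \left(14 + h\right)$ ($v{\left(h \right)} = \left(14 + h\right) \left(-2 + h\right) = \left(-2 + h\right) \left(14 + h\right)$)
$m = 210$ ($m = \left(-28 + 8^{2} + 12 \cdot 8\right) + 78 = \left(-28 + 64 + 96\right) + 78 = 132 + 78 = 210$)
$m D{\left(-3 \right)} = 210 \left(-3\right) = -630$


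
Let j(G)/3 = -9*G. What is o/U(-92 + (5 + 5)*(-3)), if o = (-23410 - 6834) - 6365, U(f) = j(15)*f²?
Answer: 12203/2009340 ≈ 0.0060731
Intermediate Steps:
j(G) = -27*G (j(G) = 3*(-9*G) = -27*G)
U(f) = -405*f² (U(f) = (-27*15)*f² = -405*f²)
o = -36609 (o = -30244 - 6365 = -36609)
o/U(-92 + (5 + 5)*(-3)) = -36609*(-1/(405*(-92 + (5 + 5)*(-3))²)) = -36609*(-1/(405*(-92 + 10*(-3))²)) = -36609*(-1/(405*(-92 - 30)²)) = -36609/((-405*(-122)²)) = -36609/((-405*14884)) = -36609/(-6028020) = -36609*(-1/6028020) = 12203/2009340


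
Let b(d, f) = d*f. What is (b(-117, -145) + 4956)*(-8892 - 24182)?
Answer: -725015154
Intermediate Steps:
(b(-117, -145) + 4956)*(-8892 - 24182) = (-117*(-145) + 4956)*(-8892 - 24182) = (16965 + 4956)*(-33074) = 21921*(-33074) = -725015154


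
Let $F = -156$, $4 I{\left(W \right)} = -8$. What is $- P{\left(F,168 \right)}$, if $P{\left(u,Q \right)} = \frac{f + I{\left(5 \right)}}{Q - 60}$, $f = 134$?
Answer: $- \frac{11}{9} \approx -1.2222$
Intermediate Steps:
$I{\left(W \right)} = -2$ ($I{\left(W \right)} = \frac{1}{4} \left(-8\right) = -2$)
$P{\left(u,Q \right)} = \frac{132}{-60 + Q}$ ($P{\left(u,Q \right)} = \frac{134 - 2}{Q - 60} = \frac{132}{-60 + Q}$)
$- P{\left(F,168 \right)} = - \frac{132}{-60 + 168} = - \frac{132}{108} = \left(-1\right) \frac{11}{9} = - \frac{11}{9}$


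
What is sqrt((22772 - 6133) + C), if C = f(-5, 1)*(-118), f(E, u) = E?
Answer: sqrt(17229) ≈ 131.26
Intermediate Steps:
C = 590 (C = -5*(-118) = 590)
sqrt((22772 - 6133) + C) = sqrt((22772 - 6133) + 590) = sqrt(16639 + 590) = sqrt(17229)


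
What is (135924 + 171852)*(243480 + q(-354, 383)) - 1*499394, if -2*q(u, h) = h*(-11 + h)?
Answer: 53011454398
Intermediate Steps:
q(u, h) = -h*(-11 + h)/2
(135924 + 171852)*(243480 + q(-354, 383)) - 1*499394 = (135924 + 171852)*(243480 + (½)*383*(11 - 1*383)) - 1*499394 = 307776*(243480 + (½)*383*(11 - 383)) - 499394 = 307776*(243480 + (½)*383*(-372)) - 499394 = 307776*(243480 - 71238) - 499394 = 307776*172242 - 499394 = 53011953792 - 499394 = 53011454398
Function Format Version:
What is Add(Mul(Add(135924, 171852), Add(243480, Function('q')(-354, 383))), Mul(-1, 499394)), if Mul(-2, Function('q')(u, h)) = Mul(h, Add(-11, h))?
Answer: 53011454398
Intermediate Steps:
Function('q')(u, h) = Mul(Rational(-1, 2), h, Add(-11, h)) (Function('q')(u, h) = Mul(Rational(-1, 2), Mul(h, Add(-11, h))) = Mul(Rational(-1, 2), h, Add(-11, h)))
Add(Mul(Add(135924, 171852), Add(243480, Function('q')(-354, 383))), Mul(-1, 499394)) = Add(Mul(Add(135924, 171852), Add(243480, Mul(Rational(1, 2), 383, Add(11, Mul(-1, 383))))), Mul(-1, 499394)) = Add(Mul(307776, Add(243480, Mul(Rational(1, 2), 383, Add(11, -383)))), -499394) = Add(Mul(307776, Add(243480, Mul(Rational(1, 2), 383, -372))), -499394) = Add(Mul(307776, Add(243480, -71238)), -499394) = Add(Mul(307776, 172242), -499394) = Add(53011953792, -499394) = 53011454398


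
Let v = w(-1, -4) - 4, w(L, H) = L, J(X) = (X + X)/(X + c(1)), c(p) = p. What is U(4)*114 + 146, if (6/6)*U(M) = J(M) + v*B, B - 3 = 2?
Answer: -12608/5 ≈ -2521.6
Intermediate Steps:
B = 5 (B = 3 + 2 = 5)
J(X) = 2*X/(1 + X) (J(X) = (X + X)/(X + 1) = (2*X)/(1 + X) = 2*X/(1 + X))
v = -5 (v = -1 - 4 = -5)
U(M) = -25 + 2*M/(1 + M) (U(M) = 2*M/(1 + M) - 5*5 = 2*M/(1 + M) - 25 = -25 + 2*M/(1 + M))
U(4)*114 + 146 = ((-25 - 23*4)/(1 + 4))*114 + 146 = ((-25 - 92)/5)*114 + 146 = ((⅕)*(-117))*114 + 146 = -117/5*114 + 146 = -13338/5 + 146 = -12608/5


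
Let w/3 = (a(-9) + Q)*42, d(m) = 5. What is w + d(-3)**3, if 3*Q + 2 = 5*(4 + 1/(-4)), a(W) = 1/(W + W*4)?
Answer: 8257/10 ≈ 825.70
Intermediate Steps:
a(W) = 1/(5*W) (a(W) = 1/(W + 4*W) = 1/(5*W))
Q = 67/12 (Q = -2/3 + (5*(4 + 1/(-4)))/3 = -2/3 + (5*(4 + 1*(-1/4)))/3 = -2/3 + (5*(4 - 1/4))/3 = -2/3 + (5*(15/4))/3 = -2/3 + (1/3)*(75/4) = -2/3 + 25/4 = 67/12 ≈ 5.5833)
w = 7007/10 (w = 3*(((1/5)/(-9) + 67/12)*42) = 3*(((1/5)*(-1/9) + 67/12)*42) = 3*((-1/45 + 67/12)*42) = 3*((1001/180)*42) = 3*(7007/30) = 7007/10 ≈ 700.70)
w + d(-3)**3 = 7007/10 + 5**3 = 7007/10 + 125 = 8257/10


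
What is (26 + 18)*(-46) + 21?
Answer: -2003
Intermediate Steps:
(26 + 18)*(-46) + 21 = 44*(-46) + 21 = -2024 + 21 = -2003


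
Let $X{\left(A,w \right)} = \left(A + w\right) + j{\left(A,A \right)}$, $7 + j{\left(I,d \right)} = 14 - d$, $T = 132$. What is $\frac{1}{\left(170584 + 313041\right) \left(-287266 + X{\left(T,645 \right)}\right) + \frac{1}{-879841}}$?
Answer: $- \frac{879841}{121958012682375751} \approx -7.2143 \cdot 10^{-12}$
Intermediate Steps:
$j{\left(I,d \right)} = 7 - d$ ($j{\left(I,d \right)} = -7 - \left(-14 + d\right) = 7 - d$)
$X{\left(A,w \right)} = 7 + w$ ($X{\left(A,w \right)} = \left(A + w\right) - \left(-7 + A\right) = 7 + w$)
$\frac{1}{\left(170584 + 313041\right) \left(-287266 + X{\left(T,645 \right)}\right) + \frac{1}{-879841}} = \frac{1}{\left(170584 + 313041\right) \left(-287266 + \left(7 + 645\right)\right) + \frac{1}{-879841}} = \frac{1}{483625 \left(-287266 + 652\right) - \frac{1}{879841}} = \frac{1}{483625 \left(-286614\right) - \frac{1}{879841}} = \frac{1}{-138613695750 - \frac{1}{879841}} = \frac{1}{- \frac{121958012682375751}{879841}} = - \frac{879841}{121958012682375751}$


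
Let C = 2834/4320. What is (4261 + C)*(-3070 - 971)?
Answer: -4133124473/240 ≈ -1.7221e+7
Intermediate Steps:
C = 1417/2160 (C = 2834*(1/4320) = 1417/2160 ≈ 0.65602)
(4261 + C)*(-3070 - 971) = (4261 + 1417/2160)*(-3070 - 971) = (9205177/2160)*(-4041) = -4133124473/240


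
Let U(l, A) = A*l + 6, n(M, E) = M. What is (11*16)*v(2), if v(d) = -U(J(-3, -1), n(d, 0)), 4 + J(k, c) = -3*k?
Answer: -2816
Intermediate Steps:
J(k, c) = -4 - 3*k
U(l, A) = 6 + A*l
v(d) = -6 - 5*d (v(d) = -(6 + d*(-4 - 3*(-3))) = -(6 + d*(-4 + 9)) = -(6 + d*5) = -(6 + 5*d) = -6 - 5*d)
(11*16)*v(2) = (11*16)*(-6 - 5*2) = 176*(-6 - 10) = 176*(-16) = -2816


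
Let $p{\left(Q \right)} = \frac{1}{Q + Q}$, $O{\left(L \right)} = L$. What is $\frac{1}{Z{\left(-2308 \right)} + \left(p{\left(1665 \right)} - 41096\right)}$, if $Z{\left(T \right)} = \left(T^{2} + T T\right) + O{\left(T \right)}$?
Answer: $\frac{3330}{35332378921} \approx 9.4248 \cdot 10^{-8}$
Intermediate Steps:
$Z{\left(T \right)} = T + 2 T^{2}$ ($Z{\left(T \right)} = \left(T^{2} + T T\right) + T = \left(T^{2} + T^{2}\right) + T = 2 T^{2} + T = T + 2 T^{2}$)
$p{\left(Q \right)} = \frac{1}{2 Q}$
$\frac{1}{Z{\left(-2308 \right)} + \left(p{\left(1665 \right)} - 41096\right)} = \frac{1}{- 2308 \left(1 + 2 \left(-2308\right)\right) - \left(41096 - \frac{1}{2 \cdot 1665}\right)} = \frac{1}{- 2308 \left(1 - 4616\right) + \left(\frac{1}{2} \cdot \frac{1}{1665} - 41096\right)} = \frac{1}{\left(-2308\right) \left(-4615\right) + \left(\frac{1}{3330} - 41096\right)} = \frac{1}{10651420 - \frac{136849679}{3330}} = \frac{1}{\frac{35332378921}{3330}} = \frac{3330}{35332378921}$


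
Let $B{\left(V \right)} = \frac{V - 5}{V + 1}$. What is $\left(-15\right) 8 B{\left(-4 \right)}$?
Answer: $-360$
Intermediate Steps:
$B{\left(V \right)} = \frac{-5 + V}{1 + V}$
$\left(-15\right) 8 B{\left(-4 \right)} = \left(-15\right) 8 \frac{-5 - 4}{1 - 4} = - 120 \frac{1}{-3} \left(-9\right) = - 120 \left(\left(- \frac{1}{3}\right) \left(-9\right)\right) = \left(-120\right) 3 = -360$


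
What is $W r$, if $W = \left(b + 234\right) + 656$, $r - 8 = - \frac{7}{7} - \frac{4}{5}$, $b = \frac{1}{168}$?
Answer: $\frac{4635151}{840} \approx 5518.0$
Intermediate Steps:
$b = \frac{1}{168} \approx 0.0059524$
$r = \frac{31}{5}$ ($r = 8 - \left(1 + \frac{4}{5}\right) = 8 - \frac{9}{5} = \frac{31}{5} \approx 6.2$)
$W = \frac{149521}{168}$ ($W = \left(\frac{1}{168} + 234\right) + 656 = \frac{39313}{168} + 656 = \frac{149521}{168} \approx 890.01$)
$W r = \frac{149521}{168} \cdot \frac{31}{5} = \frac{4635151}{840}$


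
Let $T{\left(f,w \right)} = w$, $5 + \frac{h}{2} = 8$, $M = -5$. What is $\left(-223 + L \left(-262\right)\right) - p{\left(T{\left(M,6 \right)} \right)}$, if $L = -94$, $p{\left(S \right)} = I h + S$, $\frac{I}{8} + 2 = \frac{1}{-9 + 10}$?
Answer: $24447$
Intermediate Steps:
$h = 6$ ($h = -10 + 2 \cdot 8 = -10 + 16 = 6$)
$I = -8$ ($I = -16 + \frac{8}{-9 + 10} = -16 + \frac{8}{1} = -16 + 8 \cdot 1 = -16 + 8 = -8$)
$p{\left(S \right)} = -48 + S$ ($p{\left(S \right)} = \left(-8\right) 6 + S = -48 + S$)
$\left(-223 + L \left(-262\right)\right) - p{\left(T{\left(M,6 \right)} \right)} = \left(-223 - -24628\right) - \left(-48 + 6\right) = \left(-223 + 24628\right) - -42 = 24405 + 42 = 24447$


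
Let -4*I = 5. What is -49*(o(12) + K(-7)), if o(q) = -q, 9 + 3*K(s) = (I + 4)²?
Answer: 29351/48 ≈ 611.48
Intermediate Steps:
I = -5/4 (I = -¼*5 = -5/4 ≈ -1.2500)
K(s) = -23/48 (K(s) = -3 + (-5/4 + 4)²/3 = -3 + (11/4)²/3 = -3 + (⅓)*(121/16) = -3 + 121/48 = -23/48)
-49*(o(12) + K(-7)) = -49*(-1*12 - 23/48) = -49*(-12 - 23/48) = -49*(-599/48) = 29351/48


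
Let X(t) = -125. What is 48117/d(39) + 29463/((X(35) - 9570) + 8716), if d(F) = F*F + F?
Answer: 381421/509080 ≈ 0.74924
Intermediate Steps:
d(F) = F + F² (d(F) = F² + F = F + F²)
48117/d(39) + 29463/((X(35) - 9570) + 8716) = 48117/((39*(1 + 39))) + 29463/((-125 - 9570) + 8716) = 48117/((39*40)) + 29463/(-9695 + 8716) = 48117/1560 + 29463/(-979) = 48117*(1/1560) + 29463*(-1/979) = 16039/520 - 29463/979 = 381421/509080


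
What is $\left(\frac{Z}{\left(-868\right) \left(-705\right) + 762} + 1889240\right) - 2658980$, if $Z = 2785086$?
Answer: $- \frac{26201025133}{34039} \approx -7.6974 \cdot 10^{5}$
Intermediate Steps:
$\left(\frac{Z}{\left(-868\right) \left(-705\right) + 762} + 1889240\right) - 2658980 = \left(\frac{2785086}{\left(-868\right) \left(-705\right) + 762} + 1889240\right) - 2658980 = \left(\frac{2785086}{611940 + 762} + 1889240\right) - 2658980 = \left(\frac{2785086}{612702} + 1889240\right) - 2658980 = \left(2785086 \cdot \frac{1}{612702} + 1889240\right) - 2658980 = \left(\frac{154727}{34039} + 1889240\right) - 2658980 = \frac{64307995087}{34039} - 2658980 = - \frac{26201025133}{34039}$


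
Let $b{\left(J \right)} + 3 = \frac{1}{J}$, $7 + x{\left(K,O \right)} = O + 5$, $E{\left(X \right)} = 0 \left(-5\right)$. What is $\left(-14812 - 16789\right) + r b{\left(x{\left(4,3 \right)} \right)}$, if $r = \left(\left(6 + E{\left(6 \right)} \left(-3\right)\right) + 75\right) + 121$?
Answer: $-32005$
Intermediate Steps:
$E{\left(X \right)} = 0$
$x{\left(K,O \right)} = -2 + O$ ($x{\left(K,O \right)} = -7 + \left(O + 5\right) = -7 + \left(5 + O\right) = -2 + O$)
$b{\left(J \right)} = -3 + \frac{1}{J}$
$r = 202$ ($r = \left(\left(6 + 0 \left(-3\right)\right) + 75\right) + 121 = \left(\left(6 + 0\right) + 75\right) + 121 = \left(6 + 75\right) + 121 = 81 + 121 = 202$)
$\left(-14812 - 16789\right) + r b{\left(x{\left(4,3 \right)} \right)} = \left(-14812 - 16789\right) + 202 \left(-3 + \frac{1}{-2 + 3}\right) = -31601 + 202 \left(-3 + 1^{-1}\right) = -31601 + 202 \left(-3 + 1\right) = -31601 + 202 \left(-2\right) = -31601 - 404 = -32005$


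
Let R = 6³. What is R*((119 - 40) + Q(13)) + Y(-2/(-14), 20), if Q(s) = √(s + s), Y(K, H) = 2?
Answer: 17066 + 216*√26 ≈ 18167.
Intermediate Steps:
Q(s) = √2*√s (Q(s) = √(2*s) = √2*√s)
R = 216
R*((119 - 40) + Q(13)) + Y(-2/(-14), 20) = 216*((119 - 40) + √2*√13) + 2 = 216*(79 + √26) + 2 = (17064 + 216*√26) + 2 = 17066 + 216*√26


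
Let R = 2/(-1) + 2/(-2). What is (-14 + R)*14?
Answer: -238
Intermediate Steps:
R = -3 (R = 2*(-1) + 2*(-1/2) = -2 - 1 = -3)
(-14 + R)*14 = (-14 - 3)*14 = -17*14 = -238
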